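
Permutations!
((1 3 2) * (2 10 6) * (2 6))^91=(1 2 10 3)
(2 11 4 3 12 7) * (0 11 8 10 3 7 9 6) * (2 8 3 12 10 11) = (0 2 3 10 12 9 6)(4 7 8 11) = [2, 1, 3, 10, 7, 5, 0, 8, 11, 6, 12, 4, 9]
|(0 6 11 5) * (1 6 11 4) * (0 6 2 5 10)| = 15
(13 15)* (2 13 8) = (2 13 15 8) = [0, 1, 13, 3, 4, 5, 6, 7, 2, 9, 10, 11, 12, 15, 14, 8]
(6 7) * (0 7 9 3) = (0 7 6 9 3) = [7, 1, 2, 0, 4, 5, 9, 6, 8, 3]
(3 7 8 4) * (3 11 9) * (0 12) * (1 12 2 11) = (0 2 11 9 3 7 8 4 1 12) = [2, 12, 11, 7, 1, 5, 6, 8, 4, 3, 10, 9, 0]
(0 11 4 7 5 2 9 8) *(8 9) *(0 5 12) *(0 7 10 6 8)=(0 11 4 10 6 8 5 2)(7 12)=[11, 1, 0, 3, 10, 2, 8, 12, 5, 9, 6, 4, 7]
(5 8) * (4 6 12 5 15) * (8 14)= (4 6 12 5 14 8 15)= [0, 1, 2, 3, 6, 14, 12, 7, 15, 9, 10, 11, 5, 13, 8, 4]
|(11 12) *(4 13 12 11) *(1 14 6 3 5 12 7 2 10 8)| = 12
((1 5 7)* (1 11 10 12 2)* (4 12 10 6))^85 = (1 4 7 2 6 5 12 11)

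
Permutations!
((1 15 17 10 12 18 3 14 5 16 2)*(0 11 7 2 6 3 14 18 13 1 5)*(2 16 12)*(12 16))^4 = (0 13 10 6)(1 2 3 11)(5 18 7 15)(12 17 16 14)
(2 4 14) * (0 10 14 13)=(0 10 14 2 4 13)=[10, 1, 4, 3, 13, 5, 6, 7, 8, 9, 14, 11, 12, 0, 2]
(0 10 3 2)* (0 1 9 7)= [10, 9, 1, 2, 4, 5, 6, 0, 8, 7, 3]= (0 10 3 2 1 9 7)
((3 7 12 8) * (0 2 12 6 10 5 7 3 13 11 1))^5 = ((0 2 12 8 13 11 1)(5 7 6 10))^5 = (0 11 8 2 1 13 12)(5 7 6 10)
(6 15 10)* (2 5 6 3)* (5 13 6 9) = (2 13 6 15 10 3)(5 9) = [0, 1, 13, 2, 4, 9, 15, 7, 8, 5, 3, 11, 12, 6, 14, 10]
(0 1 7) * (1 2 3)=(0 2 3 1 7)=[2, 7, 3, 1, 4, 5, 6, 0]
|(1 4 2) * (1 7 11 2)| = 6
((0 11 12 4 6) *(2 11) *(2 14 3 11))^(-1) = ((0 14 3 11 12 4 6))^(-1) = (0 6 4 12 11 3 14)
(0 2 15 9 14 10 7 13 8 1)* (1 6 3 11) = (0 2 15 9 14 10 7 13 8 6 3 11 1) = [2, 0, 15, 11, 4, 5, 3, 13, 6, 14, 7, 1, 12, 8, 10, 9]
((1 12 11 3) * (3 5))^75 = (12)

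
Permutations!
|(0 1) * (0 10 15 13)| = 5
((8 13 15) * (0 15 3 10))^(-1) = ((0 15 8 13 3 10))^(-1) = (0 10 3 13 8 15)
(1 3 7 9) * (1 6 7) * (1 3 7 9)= [0, 7, 2, 3, 4, 5, 9, 1, 8, 6]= (1 7)(6 9)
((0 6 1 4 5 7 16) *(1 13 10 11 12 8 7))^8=(0 16 7 8 12 11 10 13 6)(1 5 4)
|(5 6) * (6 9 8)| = 4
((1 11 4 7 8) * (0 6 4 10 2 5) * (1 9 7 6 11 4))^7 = ((0 11 10 2 5)(1 4 6)(7 8 9))^7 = (0 10 5 11 2)(1 4 6)(7 8 9)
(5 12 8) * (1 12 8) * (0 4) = (0 4)(1 12)(5 8) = [4, 12, 2, 3, 0, 8, 6, 7, 5, 9, 10, 11, 1]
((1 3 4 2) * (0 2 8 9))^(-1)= ((0 2 1 3 4 8 9))^(-1)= (0 9 8 4 3 1 2)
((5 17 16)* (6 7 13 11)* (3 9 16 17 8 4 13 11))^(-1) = (17)(3 13 4 8 5 16 9)(6 11 7)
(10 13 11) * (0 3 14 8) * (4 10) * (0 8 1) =(0 3 14 1)(4 10 13 11) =[3, 0, 2, 14, 10, 5, 6, 7, 8, 9, 13, 4, 12, 11, 1]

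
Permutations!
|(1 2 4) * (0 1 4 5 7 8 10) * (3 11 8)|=|(0 1 2 5 7 3 11 8 10)|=9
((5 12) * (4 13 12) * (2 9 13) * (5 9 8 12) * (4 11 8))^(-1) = (2 4)(5 13 9 12 8 11)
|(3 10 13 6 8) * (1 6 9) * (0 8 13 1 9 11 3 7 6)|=|(0 8 7 6 13 11 3 10 1)|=9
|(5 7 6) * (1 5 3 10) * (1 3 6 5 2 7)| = 4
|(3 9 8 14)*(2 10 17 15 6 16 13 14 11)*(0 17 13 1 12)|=|(0 17 15 6 16 1 12)(2 10 13 14 3 9 8 11)|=56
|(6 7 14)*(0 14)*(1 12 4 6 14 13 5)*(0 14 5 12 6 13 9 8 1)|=24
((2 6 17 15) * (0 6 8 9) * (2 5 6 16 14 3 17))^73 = ((0 16 14 3 17 15 5 6 2 8 9))^73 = (0 6 3 9 5 14 8 15 16 2 17)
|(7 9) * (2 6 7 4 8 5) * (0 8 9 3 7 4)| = 14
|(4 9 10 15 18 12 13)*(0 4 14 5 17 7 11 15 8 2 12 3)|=|(0 4 9 10 8 2 12 13 14 5 17 7 11 15 18 3)|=16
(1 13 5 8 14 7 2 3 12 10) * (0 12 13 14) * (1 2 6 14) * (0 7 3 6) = (0 12 10 2 6 14 3 13 5 8 7) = [12, 1, 6, 13, 4, 8, 14, 0, 7, 9, 2, 11, 10, 5, 3]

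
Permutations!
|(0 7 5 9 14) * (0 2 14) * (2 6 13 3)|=20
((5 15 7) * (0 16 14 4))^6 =(0 14)(4 16)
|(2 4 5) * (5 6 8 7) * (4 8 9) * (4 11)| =4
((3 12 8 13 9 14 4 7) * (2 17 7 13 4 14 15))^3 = ((2 17 7 3 12 8 4 13 9 15))^3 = (2 3 4 15 7 8 9 17 12 13)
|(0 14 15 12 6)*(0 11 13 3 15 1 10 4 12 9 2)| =13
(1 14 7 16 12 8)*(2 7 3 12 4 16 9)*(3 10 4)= [0, 14, 7, 12, 16, 5, 6, 9, 1, 2, 4, 11, 8, 13, 10, 15, 3]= (1 14 10 4 16 3 12 8)(2 7 9)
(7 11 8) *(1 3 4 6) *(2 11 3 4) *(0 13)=(0 13)(1 4 6)(2 11 8 7 3)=[13, 4, 11, 2, 6, 5, 1, 3, 7, 9, 10, 8, 12, 0]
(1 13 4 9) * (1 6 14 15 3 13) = (3 13 4 9 6 14 15) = [0, 1, 2, 13, 9, 5, 14, 7, 8, 6, 10, 11, 12, 4, 15, 3]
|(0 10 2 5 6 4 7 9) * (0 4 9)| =|(0 10 2 5 6 9 4 7)| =8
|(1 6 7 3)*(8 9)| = |(1 6 7 3)(8 9)| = 4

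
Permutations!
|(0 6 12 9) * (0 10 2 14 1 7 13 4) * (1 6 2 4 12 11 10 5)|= 42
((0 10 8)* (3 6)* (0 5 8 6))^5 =((0 10 6 3)(5 8))^5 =(0 10 6 3)(5 8)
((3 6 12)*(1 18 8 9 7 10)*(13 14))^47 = (1 10 7 9 8 18)(3 12 6)(13 14)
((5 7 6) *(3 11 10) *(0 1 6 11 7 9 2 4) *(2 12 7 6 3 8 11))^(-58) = ((0 1 3 6 5 9 12 7 2 4)(8 11 10))^(-58) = (0 3 5 12 2)(1 6 9 7 4)(8 10 11)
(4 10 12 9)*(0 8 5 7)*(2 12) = (0 8 5 7)(2 12 9 4 10) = [8, 1, 12, 3, 10, 7, 6, 0, 5, 4, 2, 11, 9]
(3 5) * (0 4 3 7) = (0 4 3 5 7) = [4, 1, 2, 5, 3, 7, 6, 0]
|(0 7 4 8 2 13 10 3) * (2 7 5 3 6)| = 12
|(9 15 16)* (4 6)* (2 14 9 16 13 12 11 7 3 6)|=|(16)(2 14 9 15 13 12 11 7 3 6 4)|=11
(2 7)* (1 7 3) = (1 7 2 3) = [0, 7, 3, 1, 4, 5, 6, 2]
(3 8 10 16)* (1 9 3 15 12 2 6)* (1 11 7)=(1 9 3 8 10 16 15 12 2 6 11 7)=[0, 9, 6, 8, 4, 5, 11, 1, 10, 3, 16, 7, 2, 13, 14, 12, 15]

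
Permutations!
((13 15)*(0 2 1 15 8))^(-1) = (0 8 13 15 1 2)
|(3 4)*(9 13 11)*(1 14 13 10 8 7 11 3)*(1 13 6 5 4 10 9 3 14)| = 5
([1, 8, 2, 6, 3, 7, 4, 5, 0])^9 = (8)(5 7)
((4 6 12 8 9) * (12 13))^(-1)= (4 9 8 12 13 6)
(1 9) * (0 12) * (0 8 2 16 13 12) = [0, 9, 16, 3, 4, 5, 6, 7, 2, 1, 10, 11, 8, 12, 14, 15, 13] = (1 9)(2 16 13 12 8)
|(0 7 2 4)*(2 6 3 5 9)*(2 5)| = 6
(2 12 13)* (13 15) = [0, 1, 12, 3, 4, 5, 6, 7, 8, 9, 10, 11, 15, 2, 14, 13] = (2 12 15 13)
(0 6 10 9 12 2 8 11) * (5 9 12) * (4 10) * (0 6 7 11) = (0 7 11 6 4 10 12 2 8)(5 9) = [7, 1, 8, 3, 10, 9, 4, 11, 0, 5, 12, 6, 2]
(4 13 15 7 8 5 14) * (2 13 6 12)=[0, 1, 13, 3, 6, 14, 12, 8, 5, 9, 10, 11, 2, 15, 4, 7]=(2 13 15 7 8 5 14 4 6 12)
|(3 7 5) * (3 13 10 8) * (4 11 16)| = |(3 7 5 13 10 8)(4 11 16)| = 6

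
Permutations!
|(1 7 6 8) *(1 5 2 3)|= 7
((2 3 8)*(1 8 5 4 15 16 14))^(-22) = (1 4 8 15 2 16 3 14 5)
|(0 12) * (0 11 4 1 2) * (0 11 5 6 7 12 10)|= 4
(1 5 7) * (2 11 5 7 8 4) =[0, 7, 11, 3, 2, 8, 6, 1, 4, 9, 10, 5] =(1 7)(2 11 5 8 4)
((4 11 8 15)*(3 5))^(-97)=((3 5)(4 11 8 15))^(-97)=(3 5)(4 15 8 11)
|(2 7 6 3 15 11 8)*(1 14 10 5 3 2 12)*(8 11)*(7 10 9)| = |(1 14 9 7 6 2 10 5 3 15 8 12)| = 12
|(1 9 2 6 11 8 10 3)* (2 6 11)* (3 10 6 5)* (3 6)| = 8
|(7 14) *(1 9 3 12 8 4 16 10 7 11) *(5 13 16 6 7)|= 20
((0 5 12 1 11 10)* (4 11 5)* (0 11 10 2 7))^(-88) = (0 10 2)(1 12 5)(4 11 7)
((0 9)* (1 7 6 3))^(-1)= ((0 9)(1 7 6 3))^(-1)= (0 9)(1 3 6 7)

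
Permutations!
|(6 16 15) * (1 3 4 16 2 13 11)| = 9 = |(1 3 4 16 15 6 2 13 11)|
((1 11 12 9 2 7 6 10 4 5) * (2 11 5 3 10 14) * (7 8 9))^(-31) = ((1 5)(2 8 9 11 12 7 6 14)(3 10 4))^(-31) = (1 5)(2 8 9 11 12 7 6 14)(3 4 10)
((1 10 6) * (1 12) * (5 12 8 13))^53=(1 13 10 5 6 12 8)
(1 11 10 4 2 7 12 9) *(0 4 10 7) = [4, 11, 0, 3, 2, 5, 6, 12, 8, 1, 10, 7, 9] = (0 4 2)(1 11 7 12 9)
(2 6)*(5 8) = (2 6)(5 8) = [0, 1, 6, 3, 4, 8, 2, 7, 5]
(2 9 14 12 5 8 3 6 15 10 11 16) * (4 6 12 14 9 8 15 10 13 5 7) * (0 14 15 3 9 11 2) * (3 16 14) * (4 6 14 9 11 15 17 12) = (0 3 4 14 17 12 7 6 10 2 8 11 9 15 13 5 16) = [3, 1, 8, 4, 14, 16, 10, 6, 11, 15, 2, 9, 7, 5, 17, 13, 0, 12]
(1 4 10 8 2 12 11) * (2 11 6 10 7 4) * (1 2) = [0, 1, 12, 3, 7, 5, 10, 4, 11, 9, 8, 2, 6] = (2 12 6 10 8 11)(4 7)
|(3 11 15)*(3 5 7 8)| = 6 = |(3 11 15 5 7 8)|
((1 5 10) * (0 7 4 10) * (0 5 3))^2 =((0 7 4 10 1 3))^2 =(0 4 1)(3 7 10)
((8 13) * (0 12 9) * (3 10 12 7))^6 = (13)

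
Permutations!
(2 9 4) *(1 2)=[0, 2, 9, 3, 1, 5, 6, 7, 8, 4]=(1 2 9 4)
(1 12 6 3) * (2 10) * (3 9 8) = (1 12 6 9 8 3)(2 10) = [0, 12, 10, 1, 4, 5, 9, 7, 3, 8, 2, 11, 6]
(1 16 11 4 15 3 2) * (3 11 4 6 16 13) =(1 13 3 2)(4 15 11 6 16) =[0, 13, 1, 2, 15, 5, 16, 7, 8, 9, 10, 6, 12, 3, 14, 11, 4]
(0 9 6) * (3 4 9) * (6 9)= (9)(0 3 4 6)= [3, 1, 2, 4, 6, 5, 0, 7, 8, 9]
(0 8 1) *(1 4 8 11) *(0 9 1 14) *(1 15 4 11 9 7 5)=(0 9 15 4 8 11 14)(1 7 5)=[9, 7, 2, 3, 8, 1, 6, 5, 11, 15, 10, 14, 12, 13, 0, 4]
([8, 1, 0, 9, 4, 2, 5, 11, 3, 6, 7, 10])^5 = [5, 1, 6, 0, 4, 9, 3, 10, 2, 8, 11, 7]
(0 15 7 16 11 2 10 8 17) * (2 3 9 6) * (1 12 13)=(0 15 7 16 11 3 9 6 2 10 8 17)(1 12 13)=[15, 12, 10, 9, 4, 5, 2, 16, 17, 6, 8, 3, 13, 1, 14, 7, 11, 0]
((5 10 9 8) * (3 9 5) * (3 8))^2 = (10)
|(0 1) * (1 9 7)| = |(0 9 7 1)| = 4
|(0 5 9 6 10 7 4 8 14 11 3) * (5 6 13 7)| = 12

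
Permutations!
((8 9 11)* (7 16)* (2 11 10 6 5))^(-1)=(2 5 6 10 9 8 11)(7 16)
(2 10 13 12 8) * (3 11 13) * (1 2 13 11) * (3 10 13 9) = (1 2 13 12 8 9 3) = [0, 2, 13, 1, 4, 5, 6, 7, 9, 3, 10, 11, 8, 12]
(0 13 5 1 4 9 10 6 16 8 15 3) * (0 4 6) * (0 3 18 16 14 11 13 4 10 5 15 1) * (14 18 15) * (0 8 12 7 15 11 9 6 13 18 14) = (0 4 6 14 9 5 8 1 13)(3 10)(7 15 11 18 16 12) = [4, 13, 2, 10, 6, 8, 14, 15, 1, 5, 3, 18, 7, 0, 9, 11, 12, 17, 16]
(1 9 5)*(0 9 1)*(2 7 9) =(0 2 7 9 5) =[2, 1, 7, 3, 4, 0, 6, 9, 8, 5]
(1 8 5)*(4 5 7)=(1 8 7 4 5)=[0, 8, 2, 3, 5, 1, 6, 4, 7]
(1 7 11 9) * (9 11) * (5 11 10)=(1 7 9)(5 11 10)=[0, 7, 2, 3, 4, 11, 6, 9, 8, 1, 5, 10]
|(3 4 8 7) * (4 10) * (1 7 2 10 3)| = 4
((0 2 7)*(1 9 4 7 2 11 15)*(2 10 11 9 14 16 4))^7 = (0 14 10 7 1 2 4 15 9 16 11)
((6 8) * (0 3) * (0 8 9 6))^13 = (0 3 8)(6 9)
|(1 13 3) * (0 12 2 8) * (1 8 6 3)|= 6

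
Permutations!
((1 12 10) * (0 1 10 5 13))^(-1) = (0 13 5 12 1)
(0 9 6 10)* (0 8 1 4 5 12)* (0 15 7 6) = (0 9)(1 4 5 12 15 7 6 10 8) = [9, 4, 2, 3, 5, 12, 10, 6, 1, 0, 8, 11, 15, 13, 14, 7]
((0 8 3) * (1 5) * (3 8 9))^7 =(0 9 3)(1 5)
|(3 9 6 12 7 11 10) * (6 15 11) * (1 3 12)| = 9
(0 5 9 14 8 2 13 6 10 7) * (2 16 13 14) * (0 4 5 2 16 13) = (0 2 14 8 13 6 10 7 4 5 9 16) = [2, 1, 14, 3, 5, 9, 10, 4, 13, 16, 7, 11, 12, 6, 8, 15, 0]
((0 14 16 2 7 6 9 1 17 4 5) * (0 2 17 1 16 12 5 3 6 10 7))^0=((0 14 12 5 2)(3 6 9 16 17 4)(7 10))^0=(17)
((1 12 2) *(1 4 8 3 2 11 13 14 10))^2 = ((1 12 11 13 14 10)(2 4 8 3))^2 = (1 11 14)(2 8)(3 4)(10 12 13)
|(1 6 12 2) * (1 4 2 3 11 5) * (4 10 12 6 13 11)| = |(1 13 11 5)(2 10 12 3 4)| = 20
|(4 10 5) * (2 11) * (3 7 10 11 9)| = |(2 9 3 7 10 5 4 11)| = 8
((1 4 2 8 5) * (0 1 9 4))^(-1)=((0 1)(2 8 5 9 4))^(-1)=(0 1)(2 4 9 5 8)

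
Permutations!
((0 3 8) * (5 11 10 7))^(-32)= ((0 3 8)(5 11 10 7))^(-32)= (11)(0 3 8)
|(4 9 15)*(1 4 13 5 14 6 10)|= 9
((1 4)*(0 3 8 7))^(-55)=(0 3 8 7)(1 4)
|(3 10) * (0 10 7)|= |(0 10 3 7)|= 4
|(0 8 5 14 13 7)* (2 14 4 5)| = 6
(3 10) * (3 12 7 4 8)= (3 10 12 7 4 8)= [0, 1, 2, 10, 8, 5, 6, 4, 3, 9, 12, 11, 7]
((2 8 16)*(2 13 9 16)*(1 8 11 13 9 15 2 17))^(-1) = ((1 8 17)(2 11 13 15)(9 16))^(-1) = (1 17 8)(2 15 13 11)(9 16)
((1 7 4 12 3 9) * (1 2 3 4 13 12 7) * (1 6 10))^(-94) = ((1 6 10)(2 3 9)(4 7 13 12))^(-94) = (1 10 6)(2 9 3)(4 13)(7 12)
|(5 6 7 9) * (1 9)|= 5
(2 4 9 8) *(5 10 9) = [0, 1, 4, 3, 5, 10, 6, 7, 2, 8, 9] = (2 4 5 10 9 8)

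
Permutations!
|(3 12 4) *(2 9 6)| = |(2 9 6)(3 12 4)| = 3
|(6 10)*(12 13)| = 2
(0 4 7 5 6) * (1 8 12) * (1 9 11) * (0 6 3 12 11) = (0 4 7 5 3 12 9)(1 8 11) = [4, 8, 2, 12, 7, 3, 6, 5, 11, 0, 10, 1, 9]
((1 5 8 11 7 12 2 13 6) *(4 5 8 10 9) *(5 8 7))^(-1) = ((1 7 12 2 13 6)(4 8 11 5 10 9))^(-1) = (1 6 13 2 12 7)(4 9 10 5 11 8)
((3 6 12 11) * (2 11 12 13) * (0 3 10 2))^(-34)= (0 6)(2 10 11)(3 13)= ((0 3 6 13)(2 11 10))^(-34)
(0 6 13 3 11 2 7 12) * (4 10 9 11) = [6, 1, 7, 4, 10, 5, 13, 12, 8, 11, 9, 2, 0, 3] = (0 6 13 3 4 10 9 11 2 7 12)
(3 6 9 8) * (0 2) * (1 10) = (0 2)(1 10)(3 6 9 8) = [2, 10, 0, 6, 4, 5, 9, 7, 3, 8, 1]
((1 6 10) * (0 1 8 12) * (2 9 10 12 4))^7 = ((0 1 6 12)(2 9 10 8 4))^7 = (0 12 6 1)(2 10 4 9 8)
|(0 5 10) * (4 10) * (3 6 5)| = 6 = |(0 3 6 5 4 10)|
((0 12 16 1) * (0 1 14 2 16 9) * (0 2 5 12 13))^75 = (0 13)(2 5)(9 14)(12 16)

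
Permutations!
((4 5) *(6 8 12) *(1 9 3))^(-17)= ((1 9 3)(4 5)(6 8 12))^(-17)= (1 9 3)(4 5)(6 8 12)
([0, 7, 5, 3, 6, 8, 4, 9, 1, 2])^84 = (9)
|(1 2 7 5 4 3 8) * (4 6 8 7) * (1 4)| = 6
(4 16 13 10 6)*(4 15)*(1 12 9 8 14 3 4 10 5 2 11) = [0, 12, 11, 4, 16, 2, 15, 7, 14, 8, 6, 1, 9, 5, 3, 10, 13] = (1 12 9 8 14 3 4 16 13 5 2 11)(6 15 10)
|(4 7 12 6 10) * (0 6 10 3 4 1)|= |(0 6 3 4 7 12 10 1)|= 8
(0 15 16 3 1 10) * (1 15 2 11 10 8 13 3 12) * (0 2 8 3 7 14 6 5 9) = [8, 3, 11, 15, 4, 9, 5, 14, 13, 0, 2, 10, 1, 7, 6, 16, 12] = (0 8 13 7 14 6 5 9)(1 3 15 16 12)(2 11 10)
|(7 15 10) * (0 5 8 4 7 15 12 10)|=8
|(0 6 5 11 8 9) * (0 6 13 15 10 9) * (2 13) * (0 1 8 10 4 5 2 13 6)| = |(0 13 15 4 5 11 10 9)(1 8)(2 6)| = 8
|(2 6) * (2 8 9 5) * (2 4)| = 6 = |(2 6 8 9 5 4)|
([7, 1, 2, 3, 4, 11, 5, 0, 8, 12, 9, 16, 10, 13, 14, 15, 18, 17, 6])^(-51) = (0 7)(5 6 18 16 11)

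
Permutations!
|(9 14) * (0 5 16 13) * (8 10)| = |(0 5 16 13)(8 10)(9 14)| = 4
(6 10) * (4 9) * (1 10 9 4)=(1 10 6 9)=[0, 10, 2, 3, 4, 5, 9, 7, 8, 1, 6]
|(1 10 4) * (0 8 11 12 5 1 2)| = 9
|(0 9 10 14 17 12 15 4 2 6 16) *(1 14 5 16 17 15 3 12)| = |(0 9 10 5 16)(1 14 15 4 2 6 17)(3 12)| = 70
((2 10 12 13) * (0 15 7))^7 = (0 15 7)(2 13 12 10)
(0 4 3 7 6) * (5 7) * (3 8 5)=[4, 1, 2, 3, 8, 7, 0, 6, 5]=(0 4 8 5 7 6)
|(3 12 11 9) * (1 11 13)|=6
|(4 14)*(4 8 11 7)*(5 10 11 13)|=8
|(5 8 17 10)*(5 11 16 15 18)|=|(5 8 17 10 11 16 15 18)|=8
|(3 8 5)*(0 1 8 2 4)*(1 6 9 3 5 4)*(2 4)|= 15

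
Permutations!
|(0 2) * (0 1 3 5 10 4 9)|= |(0 2 1 3 5 10 4 9)|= 8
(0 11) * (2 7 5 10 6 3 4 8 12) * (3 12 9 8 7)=(0 11)(2 3 4 7 5 10 6 12)(8 9)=[11, 1, 3, 4, 7, 10, 12, 5, 9, 8, 6, 0, 2]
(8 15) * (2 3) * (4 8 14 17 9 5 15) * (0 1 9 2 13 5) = (0 1 9)(2 3 13 5 15 14 17)(4 8) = [1, 9, 3, 13, 8, 15, 6, 7, 4, 0, 10, 11, 12, 5, 17, 14, 16, 2]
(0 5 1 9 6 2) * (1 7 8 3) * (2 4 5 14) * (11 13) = (0 14 2)(1 9 6 4 5 7 8 3)(11 13) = [14, 9, 0, 1, 5, 7, 4, 8, 3, 6, 10, 13, 12, 11, 2]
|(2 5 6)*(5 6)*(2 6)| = |(6)| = 1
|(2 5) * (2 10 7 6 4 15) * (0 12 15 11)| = |(0 12 15 2 5 10 7 6 4 11)| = 10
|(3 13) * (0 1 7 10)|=4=|(0 1 7 10)(3 13)|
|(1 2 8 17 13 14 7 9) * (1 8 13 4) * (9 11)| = 10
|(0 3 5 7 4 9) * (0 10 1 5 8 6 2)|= |(0 3 8 6 2)(1 5 7 4 9 10)|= 30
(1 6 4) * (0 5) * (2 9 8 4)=(0 5)(1 6 2 9 8 4)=[5, 6, 9, 3, 1, 0, 2, 7, 4, 8]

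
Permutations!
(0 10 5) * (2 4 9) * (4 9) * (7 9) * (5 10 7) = (10)(0 7 9 2 5) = [7, 1, 5, 3, 4, 0, 6, 9, 8, 2, 10]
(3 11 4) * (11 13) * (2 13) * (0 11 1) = (0 11 4 3 2 13 1) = [11, 0, 13, 2, 3, 5, 6, 7, 8, 9, 10, 4, 12, 1]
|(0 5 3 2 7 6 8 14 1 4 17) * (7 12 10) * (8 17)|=36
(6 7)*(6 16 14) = [0, 1, 2, 3, 4, 5, 7, 16, 8, 9, 10, 11, 12, 13, 6, 15, 14] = (6 7 16 14)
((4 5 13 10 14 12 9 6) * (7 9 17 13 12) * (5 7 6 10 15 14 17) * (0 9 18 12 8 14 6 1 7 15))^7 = ((0 9 10 17 13)(1 7 18 12 5 8 14)(4 15 6))^7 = (18)(0 10 13 9 17)(4 15 6)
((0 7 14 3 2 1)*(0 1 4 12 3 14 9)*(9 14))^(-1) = ((0 7 14 9)(2 4 12 3))^(-1) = (0 9 14 7)(2 3 12 4)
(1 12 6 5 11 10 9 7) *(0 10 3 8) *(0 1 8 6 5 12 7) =(0 10 9)(1 7 8)(3 6 12 5 11) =[10, 7, 2, 6, 4, 11, 12, 8, 1, 0, 9, 3, 5]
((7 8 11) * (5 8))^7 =(5 7 11 8)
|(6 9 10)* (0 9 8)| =|(0 9 10 6 8)| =5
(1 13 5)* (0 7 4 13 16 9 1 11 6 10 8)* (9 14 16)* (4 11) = (0 7 11 6 10 8)(1 9)(4 13 5)(14 16) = [7, 9, 2, 3, 13, 4, 10, 11, 0, 1, 8, 6, 12, 5, 16, 15, 14]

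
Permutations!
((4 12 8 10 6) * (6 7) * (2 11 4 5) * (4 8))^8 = ((2 11 8 10 7 6 5)(4 12))^8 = (12)(2 11 8 10 7 6 5)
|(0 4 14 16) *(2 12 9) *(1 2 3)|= 20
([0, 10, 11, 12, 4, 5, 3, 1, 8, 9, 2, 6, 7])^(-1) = [0, 7, 10, 6, 4, 5, 11, 12, 8, 9, 1, 2, 3]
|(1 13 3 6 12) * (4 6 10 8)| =|(1 13 3 10 8 4 6 12)| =8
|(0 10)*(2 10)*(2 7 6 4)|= 6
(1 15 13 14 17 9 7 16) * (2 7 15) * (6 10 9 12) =[0, 2, 7, 3, 4, 5, 10, 16, 8, 15, 9, 11, 6, 14, 17, 13, 1, 12] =(1 2 7 16)(6 10 9 15 13 14 17 12)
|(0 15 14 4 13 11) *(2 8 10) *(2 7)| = 12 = |(0 15 14 4 13 11)(2 8 10 7)|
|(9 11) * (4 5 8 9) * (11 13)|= 6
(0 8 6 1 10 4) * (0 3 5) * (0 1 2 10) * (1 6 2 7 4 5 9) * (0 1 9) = (0 8 2 10 5 6 7 4 3) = [8, 1, 10, 0, 3, 6, 7, 4, 2, 9, 5]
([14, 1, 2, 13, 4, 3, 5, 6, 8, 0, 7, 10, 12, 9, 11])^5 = (0 6)(3 11)(5 14)(7 9)(10 13)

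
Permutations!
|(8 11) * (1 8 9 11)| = 2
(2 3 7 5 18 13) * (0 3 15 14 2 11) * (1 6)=(0 3 7 5 18 13 11)(1 6)(2 15 14)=[3, 6, 15, 7, 4, 18, 1, 5, 8, 9, 10, 0, 12, 11, 2, 14, 16, 17, 13]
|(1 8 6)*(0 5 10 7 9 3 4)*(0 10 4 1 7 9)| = 10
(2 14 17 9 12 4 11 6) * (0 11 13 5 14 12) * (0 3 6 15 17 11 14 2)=(0 14 11 15 17 9 3 6)(2 12 4 13 5)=[14, 1, 12, 6, 13, 2, 0, 7, 8, 3, 10, 15, 4, 5, 11, 17, 16, 9]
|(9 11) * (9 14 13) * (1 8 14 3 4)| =8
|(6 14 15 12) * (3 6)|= 5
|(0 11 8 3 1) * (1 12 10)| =7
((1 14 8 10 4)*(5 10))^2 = ((1 14 8 5 10 4))^2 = (1 8 10)(4 14 5)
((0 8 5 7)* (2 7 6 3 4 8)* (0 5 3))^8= ((0 2 7 5 6)(3 4 8))^8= (0 5 2 6 7)(3 8 4)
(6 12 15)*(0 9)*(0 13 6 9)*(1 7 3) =[0, 7, 2, 1, 4, 5, 12, 3, 8, 13, 10, 11, 15, 6, 14, 9] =(1 7 3)(6 12 15 9 13)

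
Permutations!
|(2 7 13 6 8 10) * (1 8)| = |(1 8 10 2 7 13 6)| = 7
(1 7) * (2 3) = [0, 7, 3, 2, 4, 5, 6, 1] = (1 7)(2 3)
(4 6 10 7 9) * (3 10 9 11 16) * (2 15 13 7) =(2 15 13 7 11 16 3 10)(4 6 9) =[0, 1, 15, 10, 6, 5, 9, 11, 8, 4, 2, 16, 12, 7, 14, 13, 3]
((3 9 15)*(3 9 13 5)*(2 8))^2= (15)(3 5 13)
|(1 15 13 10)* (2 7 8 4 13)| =|(1 15 2 7 8 4 13 10)| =8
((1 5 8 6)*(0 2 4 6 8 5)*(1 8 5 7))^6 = (0 7 8 4)(1 5 6 2)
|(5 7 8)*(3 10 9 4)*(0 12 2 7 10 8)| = 12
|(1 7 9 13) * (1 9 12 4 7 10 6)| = |(1 10 6)(4 7 12)(9 13)| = 6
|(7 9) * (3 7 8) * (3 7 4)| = |(3 4)(7 9 8)| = 6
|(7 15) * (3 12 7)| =4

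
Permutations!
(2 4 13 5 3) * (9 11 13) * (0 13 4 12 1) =(0 13 5 3 2 12 1)(4 9 11) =[13, 0, 12, 2, 9, 3, 6, 7, 8, 11, 10, 4, 1, 5]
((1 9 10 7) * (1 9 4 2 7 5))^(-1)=((1 4 2 7 9 10 5))^(-1)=(1 5 10 9 7 2 4)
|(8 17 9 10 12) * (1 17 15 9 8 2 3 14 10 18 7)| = |(1 17 8 15 9 18 7)(2 3 14 10 12)| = 35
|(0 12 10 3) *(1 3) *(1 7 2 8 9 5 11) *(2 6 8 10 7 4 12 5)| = |(0 5 11 1 3)(2 10 4 12 7 6 8 9)| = 40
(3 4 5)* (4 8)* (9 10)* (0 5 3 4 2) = (0 5 4 3 8 2)(9 10) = [5, 1, 0, 8, 3, 4, 6, 7, 2, 10, 9]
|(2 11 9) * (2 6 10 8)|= 6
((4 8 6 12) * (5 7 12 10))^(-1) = (4 12 7 5 10 6 8)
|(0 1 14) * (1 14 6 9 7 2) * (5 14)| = |(0 5 14)(1 6 9 7 2)| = 15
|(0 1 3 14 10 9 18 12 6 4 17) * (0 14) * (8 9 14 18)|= |(0 1 3)(4 17 18 12 6)(8 9)(10 14)|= 30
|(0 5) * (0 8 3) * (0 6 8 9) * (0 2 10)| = 15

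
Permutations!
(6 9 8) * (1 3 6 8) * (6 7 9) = (1 3 7 9) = [0, 3, 2, 7, 4, 5, 6, 9, 8, 1]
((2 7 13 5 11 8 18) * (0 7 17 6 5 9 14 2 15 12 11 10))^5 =(18)(0 2)(5 9)(6 13)(7 17)(10 14)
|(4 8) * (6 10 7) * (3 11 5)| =|(3 11 5)(4 8)(6 10 7)| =6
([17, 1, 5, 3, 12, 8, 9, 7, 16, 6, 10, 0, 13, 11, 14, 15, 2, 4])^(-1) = (0 11 13 12 4 17)(2 16 8 5)(6 9)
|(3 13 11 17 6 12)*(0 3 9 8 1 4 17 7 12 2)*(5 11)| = |(0 3 13 5 11 7 12 9 8 1 4 17 6 2)| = 14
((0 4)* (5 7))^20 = ((0 4)(5 7))^20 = (7)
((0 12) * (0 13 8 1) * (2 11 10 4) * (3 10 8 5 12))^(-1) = ((0 3 10 4 2 11 8 1)(5 12 13))^(-1) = (0 1 8 11 2 4 10 3)(5 13 12)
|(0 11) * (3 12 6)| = 6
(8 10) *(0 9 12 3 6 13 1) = [9, 0, 2, 6, 4, 5, 13, 7, 10, 12, 8, 11, 3, 1] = (0 9 12 3 6 13 1)(8 10)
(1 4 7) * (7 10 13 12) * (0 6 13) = (0 6 13 12 7 1 4 10) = [6, 4, 2, 3, 10, 5, 13, 1, 8, 9, 0, 11, 7, 12]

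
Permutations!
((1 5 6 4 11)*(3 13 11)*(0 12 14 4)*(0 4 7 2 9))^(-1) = (0 9 2 7 14 12)(1 11 13 3 4 6 5)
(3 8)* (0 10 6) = (0 10 6)(3 8) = [10, 1, 2, 8, 4, 5, 0, 7, 3, 9, 6]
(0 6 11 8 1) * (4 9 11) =(0 6 4 9 11 8 1) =[6, 0, 2, 3, 9, 5, 4, 7, 1, 11, 10, 8]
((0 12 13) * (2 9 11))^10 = (0 12 13)(2 9 11)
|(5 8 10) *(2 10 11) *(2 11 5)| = 2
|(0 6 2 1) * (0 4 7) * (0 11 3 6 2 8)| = |(0 2 1 4 7 11 3 6 8)| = 9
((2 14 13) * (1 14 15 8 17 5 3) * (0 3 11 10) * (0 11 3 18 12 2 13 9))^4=(0 15 3)(1 18 8)(2 5 9)(12 17 14)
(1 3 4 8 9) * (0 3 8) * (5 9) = (0 3 4)(1 8 5 9) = [3, 8, 2, 4, 0, 9, 6, 7, 5, 1]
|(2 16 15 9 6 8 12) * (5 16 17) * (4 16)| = 10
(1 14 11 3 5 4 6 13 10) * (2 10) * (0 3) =(0 3 5 4 6 13 2 10 1 14 11) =[3, 14, 10, 5, 6, 4, 13, 7, 8, 9, 1, 0, 12, 2, 11]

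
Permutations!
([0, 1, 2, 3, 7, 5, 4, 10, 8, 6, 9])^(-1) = [0, 1, 2, 3, 6, 5, 9, 4, 8, 10, 7]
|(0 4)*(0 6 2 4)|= 3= |(2 4 6)|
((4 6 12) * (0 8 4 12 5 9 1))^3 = ((12)(0 8 4 6 5 9 1))^3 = (12)(0 6 1 4 9 8 5)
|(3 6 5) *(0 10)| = |(0 10)(3 6 5)| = 6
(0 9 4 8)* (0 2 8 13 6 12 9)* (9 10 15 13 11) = [0, 1, 8, 3, 11, 5, 12, 7, 2, 4, 15, 9, 10, 6, 14, 13] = (2 8)(4 11 9)(6 12 10 15 13)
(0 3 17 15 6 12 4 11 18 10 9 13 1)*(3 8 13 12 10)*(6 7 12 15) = (0 8 13 1)(3 17 6 10 9 15 7 12 4 11 18) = [8, 0, 2, 17, 11, 5, 10, 12, 13, 15, 9, 18, 4, 1, 14, 7, 16, 6, 3]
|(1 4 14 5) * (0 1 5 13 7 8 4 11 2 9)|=5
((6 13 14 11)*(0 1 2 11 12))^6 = ((0 1 2 11 6 13 14 12))^6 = (0 14 6 2)(1 12 13 11)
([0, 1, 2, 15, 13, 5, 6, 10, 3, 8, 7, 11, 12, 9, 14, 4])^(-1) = (3 8 9 13 4 15)(7 10)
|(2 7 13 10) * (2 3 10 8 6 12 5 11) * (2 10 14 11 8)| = 12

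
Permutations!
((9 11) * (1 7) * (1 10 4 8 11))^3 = ((1 7 10 4 8 11 9))^3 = (1 4 9 10 11 7 8)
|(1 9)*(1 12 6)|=4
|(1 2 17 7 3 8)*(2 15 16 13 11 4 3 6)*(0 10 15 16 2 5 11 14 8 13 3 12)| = 66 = |(0 10 15 2 17 7 6 5 11 4 12)(1 16 3 13 14 8)|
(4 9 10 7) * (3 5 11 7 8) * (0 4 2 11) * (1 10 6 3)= [4, 10, 11, 5, 9, 0, 3, 2, 1, 6, 8, 7]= (0 4 9 6 3 5)(1 10 8)(2 11 7)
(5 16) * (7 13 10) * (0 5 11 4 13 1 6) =(0 5 16 11 4 13 10 7 1 6) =[5, 6, 2, 3, 13, 16, 0, 1, 8, 9, 7, 4, 12, 10, 14, 15, 11]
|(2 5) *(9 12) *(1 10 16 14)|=|(1 10 16 14)(2 5)(9 12)|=4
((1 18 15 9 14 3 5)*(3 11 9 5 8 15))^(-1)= (1 5 15 8 3 18)(9 11 14)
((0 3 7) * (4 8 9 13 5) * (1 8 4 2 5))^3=((0 3 7)(1 8 9 13)(2 5))^3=(1 13 9 8)(2 5)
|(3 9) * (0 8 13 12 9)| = |(0 8 13 12 9 3)| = 6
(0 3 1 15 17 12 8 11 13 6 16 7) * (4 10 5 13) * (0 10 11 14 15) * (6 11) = (0 3 1)(4 6 16 7 10 5 13 11)(8 14 15 17 12) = [3, 0, 2, 1, 6, 13, 16, 10, 14, 9, 5, 4, 8, 11, 15, 17, 7, 12]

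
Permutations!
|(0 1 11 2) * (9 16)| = 4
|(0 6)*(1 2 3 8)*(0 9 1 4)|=8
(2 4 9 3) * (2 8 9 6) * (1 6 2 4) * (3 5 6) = (1 3 8 9 5 6 4 2) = [0, 3, 1, 8, 2, 6, 4, 7, 9, 5]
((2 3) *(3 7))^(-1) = (2 3 7)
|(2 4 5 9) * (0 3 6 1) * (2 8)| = 20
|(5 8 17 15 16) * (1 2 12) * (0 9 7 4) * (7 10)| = 15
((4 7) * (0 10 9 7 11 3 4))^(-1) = ((0 10 9 7)(3 4 11))^(-1) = (0 7 9 10)(3 11 4)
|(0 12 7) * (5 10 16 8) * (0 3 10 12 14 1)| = |(0 14 1)(3 10 16 8 5 12 7)| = 21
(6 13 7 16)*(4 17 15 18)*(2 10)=(2 10)(4 17 15 18)(6 13 7 16)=[0, 1, 10, 3, 17, 5, 13, 16, 8, 9, 2, 11, 12, 7, 14, 18, 6, 15, 4]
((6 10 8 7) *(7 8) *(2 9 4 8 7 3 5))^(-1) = (2 5 3 10 6 7 8 4 9)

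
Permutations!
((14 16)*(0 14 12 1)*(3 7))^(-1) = ((0 14 16 12 1)(3 7))^(-1) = (0 1 12 16 14)(3 7)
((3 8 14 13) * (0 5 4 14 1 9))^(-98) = (0 5 4 14 13 3 8 1 9)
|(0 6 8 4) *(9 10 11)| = 12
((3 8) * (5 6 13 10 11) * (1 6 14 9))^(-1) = (1 9 14 5 11 10 13 6)(3 8) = ((1 6 13 10 11 5 14 9)(3 8))^(-1)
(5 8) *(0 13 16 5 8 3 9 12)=(0 13 16 5 3 9 12)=[13, 1, 2, 9, 4, 3, 6, 7, 8, 12, 10, 11, 0, 16, 14, 15, 5]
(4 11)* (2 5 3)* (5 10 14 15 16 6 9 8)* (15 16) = (2 10 14 16 6 9 8 5 3)(4 11) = [0, 1, 10, 2, 11, 3, 9, 7, 5, 8, 14, 4, 12, 13, 16, 15, 6]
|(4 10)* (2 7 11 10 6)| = 6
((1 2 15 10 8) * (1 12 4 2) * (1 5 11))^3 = (2 8)(4 10)(12 15)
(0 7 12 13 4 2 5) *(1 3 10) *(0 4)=(0 7 12 13)(1 3 10)(2 5 4)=[7, 3, 5, 10, 2, 4, 6, 12, 8, 9, 1, 11, 13, 0]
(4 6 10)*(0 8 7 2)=(0 8 7 2)(4 6 10)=[8, 1, 0, 3, 6, 5, 10, 2, 7, 9, 4]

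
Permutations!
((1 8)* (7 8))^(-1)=((1 7 8))^(-1)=(1 8 7)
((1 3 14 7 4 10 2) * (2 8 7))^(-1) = ((1 3 14 2)(4 10 8 7))^(-1) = (1 2 14 3)(4 7 8 10)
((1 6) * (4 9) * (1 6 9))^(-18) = ((1 9 4))^(-18) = (9)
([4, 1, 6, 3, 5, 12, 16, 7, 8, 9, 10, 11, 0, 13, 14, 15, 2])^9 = (16)(0 4 5 12)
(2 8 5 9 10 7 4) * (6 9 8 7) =[0, 1, 7, 3, 2, 8, 9, 4, 5, 10, 6] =(2 7 4)(5 8)(6 9 10)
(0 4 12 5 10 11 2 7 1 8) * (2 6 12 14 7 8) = (0 4 14 7 1 2 8)(5 10 11 6 12) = [4, 2, 8, 3, 14, 10, 12, 1, 0, 9, 11, 6, 5, 13, 7]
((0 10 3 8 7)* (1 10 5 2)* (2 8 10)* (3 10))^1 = ((10)(0 5 8 7)(1 2))^1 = (10)(0 5 8 7)(1 2)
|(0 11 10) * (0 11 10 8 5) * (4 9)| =|(0 10 11 8 5)(4 9)| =10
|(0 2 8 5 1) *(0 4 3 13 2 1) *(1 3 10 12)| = |(0 3 13 2 8 5)(1 4 10 12)| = 12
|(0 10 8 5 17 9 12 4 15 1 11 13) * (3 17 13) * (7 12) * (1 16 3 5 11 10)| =56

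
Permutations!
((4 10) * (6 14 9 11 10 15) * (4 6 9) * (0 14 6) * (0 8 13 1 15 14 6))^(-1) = (0 6)(1 13 8 10 11 9 15)(4 14)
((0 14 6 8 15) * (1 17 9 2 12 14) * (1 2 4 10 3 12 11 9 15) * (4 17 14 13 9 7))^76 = (0 4 13)(2 10 9)(3 17 11)(7 12 15)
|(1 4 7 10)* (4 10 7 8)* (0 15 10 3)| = |(0 15 10 1 3)(4 8)| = 10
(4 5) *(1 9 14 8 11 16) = (1 9 14 8 11 16)(4 5) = [0, 9, 2, 3, 5, 4, 6, 7, 11, 14, 10, 16, 12, 13, 8, 15, 1]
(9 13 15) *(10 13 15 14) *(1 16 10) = (1 16 10 13 14)(9 15) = [0, 16, 2, 3, 4, 5, 6, 7, 8, 15, 13, 11, 12, 14, 1, 9, 10]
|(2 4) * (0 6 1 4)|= 5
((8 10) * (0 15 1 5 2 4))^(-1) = ((0 15 1 5 2 4)(8 10))^(-1) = (0 4 2 5 1 15)(8 10)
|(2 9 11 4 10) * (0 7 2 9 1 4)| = 8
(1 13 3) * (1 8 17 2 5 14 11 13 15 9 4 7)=[0, 15, 5, 8, 7, 14, 6, 1, 17, 4, 10, 13, 12, 3, 11, 9, 16, 2]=(1 15 9 4 7)(2 5 14 11 13 3 8 17)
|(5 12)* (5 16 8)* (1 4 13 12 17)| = 8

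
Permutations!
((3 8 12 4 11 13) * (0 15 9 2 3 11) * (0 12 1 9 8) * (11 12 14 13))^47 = (0 2 1 15 3 9 8)(4 12 13 14) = ((0 15 8 1 9 2 3)(4 14 13 12))^47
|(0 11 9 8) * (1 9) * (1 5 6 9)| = |(0 11 5 6 9 8)| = 6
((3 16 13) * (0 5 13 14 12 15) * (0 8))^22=(0 16 8 3 15 13 12 5 14)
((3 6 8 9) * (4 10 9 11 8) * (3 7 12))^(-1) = (3 12 7 9 10 4 6)(8 11)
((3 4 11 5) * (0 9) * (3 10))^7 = ((0 9)(3 4 11 5 10))^7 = (0 9)(3 11 10 4 5)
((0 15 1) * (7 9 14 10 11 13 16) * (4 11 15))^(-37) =(0 14 13 1 9 11 15 7 4 10 16)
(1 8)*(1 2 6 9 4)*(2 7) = (1 8 7 2 6 9 4) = [0, 8, 6, 3, 1, 5, 9, 2, 7, 4]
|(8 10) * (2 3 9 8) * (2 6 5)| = 7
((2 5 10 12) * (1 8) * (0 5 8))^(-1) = (0 1 8 2 12 10 5)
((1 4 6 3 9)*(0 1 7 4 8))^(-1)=(0 8 1)(3 6 4 7 9)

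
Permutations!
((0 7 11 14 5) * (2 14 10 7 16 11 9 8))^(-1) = (0 5 14 2 8 9 7 10 11 16)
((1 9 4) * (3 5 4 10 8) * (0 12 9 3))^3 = (0 10 12 8 9)(1 4 5 3)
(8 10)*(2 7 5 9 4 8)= (2 7 5 9 4 8 10)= [0, 1, 7, 3, 8, 9, 6, 5, 10, 4, 2]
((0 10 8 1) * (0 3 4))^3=(0 1)(3 10)(4 8)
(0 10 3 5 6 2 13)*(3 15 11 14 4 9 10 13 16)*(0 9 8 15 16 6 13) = (2 6)(3 5 13 9 10 16)(4 8 15 11 14) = [0, 1, 6, 5, 8, 13, 2, 7, 15, 10, 16, 14, 12, 9, 4, 11, 3]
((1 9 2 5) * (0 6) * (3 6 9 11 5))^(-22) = (0 3 9 6 2)(1 5 11)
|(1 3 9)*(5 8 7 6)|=|(1 3 9)(5 8 7 6)|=12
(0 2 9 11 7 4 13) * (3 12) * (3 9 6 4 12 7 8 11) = (0 2 6 4 13)(3 7 12 9)(8 11) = [2, 1, 6, 7, 13, 5, 4, 12, 11, 3, 10, 8, 9, 0]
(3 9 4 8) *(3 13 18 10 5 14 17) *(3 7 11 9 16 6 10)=[0, 1, 2, 16, 8, 14, 10, 11, 13, 4, 5, 9, 12, 18, 17, 15, 6, 7, 3]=(3 16 6 10 5 14 17 7 11 9 4 8 13 18)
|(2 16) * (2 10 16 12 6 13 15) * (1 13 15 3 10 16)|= 4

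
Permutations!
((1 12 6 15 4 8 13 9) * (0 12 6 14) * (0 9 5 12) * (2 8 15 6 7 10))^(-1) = ((1 7 10 2 8 13 5 12 14 9)(4 15))^(-1) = (1 9 14 12 5 13 8 2 10 7)(4 15)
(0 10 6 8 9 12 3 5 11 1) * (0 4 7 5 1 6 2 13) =(0 10 2 13)(1 4 7 5 11 6 8 9 12 3) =[10, 4, 13, 1, 7, 11, 8, 5, 9, 12, 2, 6, 3, 0]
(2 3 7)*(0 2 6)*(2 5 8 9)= (0 5 8 9 2 3 7 6)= [5, 1, 3, 7, 4, 8, 0, 6, 9, 2]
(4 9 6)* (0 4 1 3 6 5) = (0 4 9 5)(1 3 6) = [4, 3, 2, 6, 9, 0, 1, 7, 8, 5]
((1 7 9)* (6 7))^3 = (1 9 7 6) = ((1 6 7 9))^3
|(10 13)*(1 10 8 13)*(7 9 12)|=|(1 10)(7 9 12)(8 13)|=6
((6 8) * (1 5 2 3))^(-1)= (1 3 2 5)(6 8)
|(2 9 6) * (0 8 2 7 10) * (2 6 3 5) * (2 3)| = |(0 8 6 7 10)(2 9)(3 5)| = 10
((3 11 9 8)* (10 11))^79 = (3 8 9 11 10)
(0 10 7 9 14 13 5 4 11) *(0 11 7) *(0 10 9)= (0 9 14 13 5 4 7)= [9, 1, 2, 3, 7, 4, 6, 0, 8, 14, 10, 11, 12, 5, 13]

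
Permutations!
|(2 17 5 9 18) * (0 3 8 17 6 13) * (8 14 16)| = |(0 3 14 16 8 17 5 9 18 2 6 13)| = 12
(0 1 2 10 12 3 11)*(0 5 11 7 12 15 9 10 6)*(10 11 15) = (0 1 2 6)(3 7 12)(5 15 9 11) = [1, 2, 6, 7, 4, 15, 0, 12, 8, 11, 10, 5, 3, 13, 14, 9]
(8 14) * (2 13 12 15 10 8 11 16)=[0, 1, 13, 3, 4, 5, 6, 7, 14, 9, 8, 16, 15, 12, 11, 10, 2]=(2 13 12 15 10 8 14 11 16)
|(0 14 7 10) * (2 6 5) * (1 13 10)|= 6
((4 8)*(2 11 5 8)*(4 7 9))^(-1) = ((2 11 5 8 7 9 4))^(-1) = (2 4 9 7 8 5 11)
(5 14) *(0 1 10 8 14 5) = (0 1 10 8 14) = [1, 10, 2, 3, 4, 5, 6, 7, 14, 9, 8, 11, 12, 13, 0]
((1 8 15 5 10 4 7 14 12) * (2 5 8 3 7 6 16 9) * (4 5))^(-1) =(1 12 14 7 3)(2 9 16 6 4)(5 10)(8 15)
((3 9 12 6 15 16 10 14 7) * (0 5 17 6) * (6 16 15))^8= (0 9 7 10 17)(3 14 16 5 12)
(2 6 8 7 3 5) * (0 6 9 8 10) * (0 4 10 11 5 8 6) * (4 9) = (2 4 10 9 6 11 5)(3 8 7) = [0, 1, 4, 8, 10, 2, 11, 3, 7, 6, 9, 5]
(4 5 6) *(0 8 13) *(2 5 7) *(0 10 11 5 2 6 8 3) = (0 3)(4 7 6)(5 8 13 10 11) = [3, 1, 2, 0, 7, 8, 4, 6, 13, 9, 11, 5, 12, 10]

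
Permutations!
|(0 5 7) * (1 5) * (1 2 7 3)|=|(0 2 7)(1 5 3)|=3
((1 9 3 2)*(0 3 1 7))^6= (9)(0 2)(3 7)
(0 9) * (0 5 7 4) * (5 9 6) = (9)(0 6 5 7 4) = [6, 1, 2, 3, 0, 7, 5, 4, 8, 9]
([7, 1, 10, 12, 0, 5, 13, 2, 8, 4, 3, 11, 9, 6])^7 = (0 4 9 12 3 10 2 7)(6 13)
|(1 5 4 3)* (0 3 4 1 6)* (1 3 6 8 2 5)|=4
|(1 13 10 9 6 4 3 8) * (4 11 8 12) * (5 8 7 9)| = |(1 13 10 5 8)(3 12 4)(6 11 7 9)| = 60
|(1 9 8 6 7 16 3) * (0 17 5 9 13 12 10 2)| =|(0 17 5 9 8 6 7 16 3 1 13 12 10 2)| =14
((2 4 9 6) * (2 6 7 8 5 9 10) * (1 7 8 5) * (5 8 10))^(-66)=((1 7 8)(2 4 5 9 10))^(-66)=(2 10 9 5 4)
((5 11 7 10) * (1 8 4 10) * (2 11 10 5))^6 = (1 11 10 4)(2 5 8 7)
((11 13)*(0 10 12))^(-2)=((0 10 12)(11 13))^(-2)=(13)(0 10 12)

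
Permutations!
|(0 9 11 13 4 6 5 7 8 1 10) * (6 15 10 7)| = |(0 9 11 13 4 15 10)(1 7 8)(5 6)| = 42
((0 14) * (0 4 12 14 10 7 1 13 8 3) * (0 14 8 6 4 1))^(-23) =((0 10 7)(1 13 6 4 12 8 3 14))^(-23) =(0 10 7)(1 13 6 4 12 8 3 14)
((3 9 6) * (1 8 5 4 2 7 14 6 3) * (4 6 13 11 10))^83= (1 6 5 8)(2 4 10 11 13 14 7)(3 9)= ((1 8 5 6)(2 7 14 13 11 10 4)(3 9))^83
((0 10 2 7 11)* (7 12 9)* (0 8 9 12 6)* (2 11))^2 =(12)(0 11 9 2)(6 10 8 7)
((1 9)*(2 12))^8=(12)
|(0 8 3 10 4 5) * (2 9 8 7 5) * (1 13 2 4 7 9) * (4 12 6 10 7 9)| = |(0 4 12 6 10 9 8 3 7 5)(1 13 2)| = 30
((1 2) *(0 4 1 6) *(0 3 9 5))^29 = (0 3 1 5 6 4 9 2)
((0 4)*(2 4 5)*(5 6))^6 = ((0 6 5 2 4))^6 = (0 6 5 2 4)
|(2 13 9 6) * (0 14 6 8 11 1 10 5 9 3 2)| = 6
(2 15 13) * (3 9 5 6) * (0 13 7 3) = (0 13 2 15 7 3 9 5 6) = [13, 1, 15, 9, 4, 6, 0, 3, 8, 5, 10, 11, 12, 2, 14, 7]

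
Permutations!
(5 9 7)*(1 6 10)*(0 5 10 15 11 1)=(0 5 9 7 10)(1 6 15 11)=[5, 6, 2, 3, 4, 9, 15, 10, 8, 7, 0, 1, 12, 13, 14, 11]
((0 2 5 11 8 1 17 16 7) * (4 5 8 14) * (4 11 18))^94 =(0 1 7 8 16 2 17)(4 5 18)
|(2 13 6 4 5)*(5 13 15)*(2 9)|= 12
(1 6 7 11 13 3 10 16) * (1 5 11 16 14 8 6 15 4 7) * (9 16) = (1 15 4 7 9 16 5 11 13 3 10 14 8 6) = [0, 15, 2, 10, 7, 11, 1, 9, 6, 16, 14, 13, 12, 3, 8, 4, 5]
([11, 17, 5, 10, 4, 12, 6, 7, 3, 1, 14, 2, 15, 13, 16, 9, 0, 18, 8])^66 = [9, 14, 17, 2, 4, 18, 6, 7, 11, 10, 5, 1, 8, 13, 12, 3, 15, 16, 0]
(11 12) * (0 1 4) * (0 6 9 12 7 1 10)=[10, 4, 2, 3, 6, 5, 9, 1, 8, 12, 0, 7, 11]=(0 10)(1 4 6 9 12 11 7)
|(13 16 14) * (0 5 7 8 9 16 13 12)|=8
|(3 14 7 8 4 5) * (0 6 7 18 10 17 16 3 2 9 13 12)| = 30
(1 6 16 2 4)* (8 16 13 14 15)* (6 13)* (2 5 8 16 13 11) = (1 11 2 4)(5 8 13 14 15 16) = [0, 11, 4, 3, 1, 8, 6, 7, 13, 9, 10, 2, 12, 14, 15, 16, 5]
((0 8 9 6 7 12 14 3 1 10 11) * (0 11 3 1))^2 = ((0 8 9 6 7 12 14 1 10 3))^2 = (0 9 7 14 10)(1 3 8 6 12)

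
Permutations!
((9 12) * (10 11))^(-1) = (9 12)(10 11) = ((9 12)(10 11))^(-1)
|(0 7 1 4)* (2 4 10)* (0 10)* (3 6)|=6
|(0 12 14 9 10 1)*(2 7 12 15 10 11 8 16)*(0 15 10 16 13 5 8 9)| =18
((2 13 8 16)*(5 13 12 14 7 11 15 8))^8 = ((2 12 14 7 11 15 8 16)(5 13))^8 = (16)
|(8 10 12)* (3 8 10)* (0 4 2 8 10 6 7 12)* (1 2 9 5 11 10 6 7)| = 30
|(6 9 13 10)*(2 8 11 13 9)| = |(2 8 11 13 10 6)| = 6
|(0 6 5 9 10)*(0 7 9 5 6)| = |(7 9 10)| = 3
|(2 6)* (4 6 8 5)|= 5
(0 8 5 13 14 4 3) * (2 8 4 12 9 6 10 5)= (0 4 3)(2 8)(5 13 14 12 9 6 10)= [4, 1, 8, 0, 3, 13, 10, 7, 2, 6, 5, 11, 9, 14, 12]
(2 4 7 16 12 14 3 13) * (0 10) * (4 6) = (0 10)(2 6 4 7 16 12 14 3 13) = [10, 1, 6, 13, 7, 5, 4, 16, 8, 9, 0, 11, 14, 2, 3, 15, 12]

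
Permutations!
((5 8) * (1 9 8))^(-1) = (1 5 8 9)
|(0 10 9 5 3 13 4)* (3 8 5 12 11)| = 8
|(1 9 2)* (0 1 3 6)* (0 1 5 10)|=|(0 5 10)(1 9 2 3 6)|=15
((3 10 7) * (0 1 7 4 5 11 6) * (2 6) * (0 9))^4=(0 10 2 1 4 6 7 5 9 3 11)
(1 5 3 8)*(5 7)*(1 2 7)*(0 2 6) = (0 2 7 5 3 8 6) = [2, 1, 7, 8, 4, 3, 0, 5, 6]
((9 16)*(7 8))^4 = (16)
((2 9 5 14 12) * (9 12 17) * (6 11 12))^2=((2 6 11 12)(5 14 17 9))^2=(2 11)(5 17)(6 12)(9 14)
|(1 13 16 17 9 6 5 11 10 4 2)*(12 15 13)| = |(1 12 15 13 16 17 9 6 5 11 10 4 2)| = 13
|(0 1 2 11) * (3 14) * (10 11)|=10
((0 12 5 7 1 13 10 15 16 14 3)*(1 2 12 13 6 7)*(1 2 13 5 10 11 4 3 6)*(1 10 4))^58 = ((0 5 2 12 4 3)(1 10 15 16 14 6 7 13 11))^58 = (0 4 2)(1 14 11 16 13 15 7 10 6)(3 12 5)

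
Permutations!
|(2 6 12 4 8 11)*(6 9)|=7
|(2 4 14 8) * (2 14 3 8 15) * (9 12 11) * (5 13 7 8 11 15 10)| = |(2 4 3 11 9 12 15)(5 13 7 8 14 10)| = 42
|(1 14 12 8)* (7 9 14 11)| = 7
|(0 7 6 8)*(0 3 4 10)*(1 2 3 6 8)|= |(0 7 8 6 1 2 3 4 10)|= 9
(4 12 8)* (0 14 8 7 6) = (0 14 8 4 12 7 6) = [14, 1, 2, 3, 12, 5, 0, 6, 4, 9, 10, 11, 7, 13, 8]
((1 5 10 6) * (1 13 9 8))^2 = (1 10 13 8 5 6 9)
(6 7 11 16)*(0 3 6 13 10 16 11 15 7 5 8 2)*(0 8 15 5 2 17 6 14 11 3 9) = (0 9)(2 8 17 6)(3 14 11)(5 15 7)(10 16 13) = [9, 1, 8, 14, 4, 15, 2, 5, 17, 0, 16, 3, 12, 10, 11, 7, 13, 6]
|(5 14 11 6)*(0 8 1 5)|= 7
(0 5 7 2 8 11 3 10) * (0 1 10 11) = [5, 10, 8, 11, 4, 7, 6, 2, 0, 9, 1, 3] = (0 5 7 2 8)(1 10)(3 11)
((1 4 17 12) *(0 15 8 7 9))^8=((0 15 8 7 9)(1 4 17 12))^8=(17)(0 7 15 9 8)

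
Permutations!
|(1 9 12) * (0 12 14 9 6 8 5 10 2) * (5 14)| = 10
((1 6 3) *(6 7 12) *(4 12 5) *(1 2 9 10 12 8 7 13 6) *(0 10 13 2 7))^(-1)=((0 10 12 1 2 9 13 6 3 7 5 4 8))^(-1)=(0 8 4 5 7 3 6 13 9 2 1 12 10)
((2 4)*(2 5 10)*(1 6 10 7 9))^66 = (1 10 4 7)(2 5 9 6)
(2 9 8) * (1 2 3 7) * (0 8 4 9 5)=[8, 2, 5, 7, 9, 0, 6, 1, 3, 4]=(0 8 3 7 1 2 5)(4 9)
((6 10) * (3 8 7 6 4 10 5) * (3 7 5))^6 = ((3 8 5 7 6)(4 10))^6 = (10)(3 8 5 7 6)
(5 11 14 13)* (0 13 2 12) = (0 13 5 11 14 2 12) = [13, 1, 12, 3, 4, 11, 6, 7, 8, 9, 10, 14, 0, 5, 2]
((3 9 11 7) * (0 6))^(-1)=((0 6)(3 9 11 7))^(-1)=(0 6)(3 7 11 9)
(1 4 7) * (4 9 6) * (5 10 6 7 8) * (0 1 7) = [1, 9, 2, 3, 8, 10, 4, 7, 5, 0, 6] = (0 1 9)(4 8 5 10 6)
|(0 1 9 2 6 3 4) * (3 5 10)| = |(0 1 9 2 6 5 10 3 4)| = 9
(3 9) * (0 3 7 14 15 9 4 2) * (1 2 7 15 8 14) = (0 3 4 7 1 2)(8 14)(9 15) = [3, 2, 0, 4, 7, 5, 6, 1, 14, 15, 10, 11, 12, 13, 8, 9]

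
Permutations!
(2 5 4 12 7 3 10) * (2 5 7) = (2 7 3 10 5 4 12) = [0, 1, 7, 10, 12, 4, 6, 3, 8, 9, 5, 11, 2]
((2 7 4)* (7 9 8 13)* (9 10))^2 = (2 9 13 4 10 8 7)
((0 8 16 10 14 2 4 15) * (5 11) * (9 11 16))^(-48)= ((0 8 9 11 5 16 10 14 2 4 15))^(-48)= (0 14 11 15 10 9 4 16 8 2 5)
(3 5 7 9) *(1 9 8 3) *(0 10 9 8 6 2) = [10, 8, 0, 5, 4, 7, 2, 6, 3, 1, 9] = (0 10 9 1 8 3 5 7 6 2)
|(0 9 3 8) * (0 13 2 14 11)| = |(0 9 3 8 13 2 14 11)| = 8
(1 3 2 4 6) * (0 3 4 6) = (0 3 2 6 1 4) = [3, 4, 6, 2, 0, 5, 1]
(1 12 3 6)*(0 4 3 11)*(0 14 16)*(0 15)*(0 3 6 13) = (0 4 6 1 12 11 14 16 15 3 13) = [4, 12, 2, 13, 6, 5, 1, 7, 8, 9, 10, 14, 11, 0, 16, 3, 15]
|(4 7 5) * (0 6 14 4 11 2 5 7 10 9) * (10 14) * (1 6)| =30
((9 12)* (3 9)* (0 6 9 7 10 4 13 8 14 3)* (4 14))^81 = (0 6 9 12)(3 7 10 14)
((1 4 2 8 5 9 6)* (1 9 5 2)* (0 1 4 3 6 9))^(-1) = (9)(0 6 3 1)(2 8)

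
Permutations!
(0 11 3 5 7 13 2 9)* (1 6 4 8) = (0 11 3 5 7 13 2 9)(1 6 4 8) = [11, 6, 9, 5, 8, 7, 4, 13, 1, 0, 10, 3, 12, 2]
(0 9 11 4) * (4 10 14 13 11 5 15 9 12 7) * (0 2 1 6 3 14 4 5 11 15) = (0 12 7 5)(1 6 3 14 13 15 9 11 10 4 2) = [12, 6, 1, 14, 2, 0, 3, 5, 8, 11, 4, 10, 7, 15, 13, 9]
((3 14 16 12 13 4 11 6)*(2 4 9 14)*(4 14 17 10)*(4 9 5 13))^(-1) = (2 3 6 11 4 12 16 14)(5 13)(9 10 17)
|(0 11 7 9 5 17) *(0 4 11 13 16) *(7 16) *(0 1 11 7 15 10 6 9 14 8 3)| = 39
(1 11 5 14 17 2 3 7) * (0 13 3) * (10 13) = (0 10 13 3 7 1 11 5 14 17 2) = [10, 11, 0, 7, 4, 14, 6, 1, 8, 9, 13, 5, 12, 3, 17, 15, 16, 2]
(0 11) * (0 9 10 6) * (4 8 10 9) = [11, 1, 2, 3, 8, 5, 0, 7, 10, 9, 6, 4] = (0 11 4 8 10 6)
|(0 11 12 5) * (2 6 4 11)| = 7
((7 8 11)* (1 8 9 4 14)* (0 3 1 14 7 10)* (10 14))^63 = (14)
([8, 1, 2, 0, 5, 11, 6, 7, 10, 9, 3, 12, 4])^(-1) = [3, 1, 2, 10, 12, 4, 6, 7, 0, 9, 8, 5, 11]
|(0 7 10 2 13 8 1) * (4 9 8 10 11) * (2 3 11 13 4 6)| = 12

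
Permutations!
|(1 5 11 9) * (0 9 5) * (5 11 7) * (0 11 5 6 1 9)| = |(1 11 5 7 6)| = 5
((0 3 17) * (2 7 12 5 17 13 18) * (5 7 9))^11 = (0 18 5 3 2 17 13 9)(7 12)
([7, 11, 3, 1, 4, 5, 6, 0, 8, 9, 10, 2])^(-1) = [7, 3, 11, 2, 4, 5, 6, 0, 8, 9, 10, 1]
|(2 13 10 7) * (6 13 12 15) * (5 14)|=14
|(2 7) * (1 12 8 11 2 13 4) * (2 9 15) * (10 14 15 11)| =10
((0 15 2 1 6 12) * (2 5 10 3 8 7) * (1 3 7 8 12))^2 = ((0 15 5 10 7 2 3 12)(1 6))^2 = (0 5 7 3)(2 12 15 10)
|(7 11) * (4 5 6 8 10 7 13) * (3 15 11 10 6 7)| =8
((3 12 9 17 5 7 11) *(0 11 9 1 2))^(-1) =(0 2 1 12 3 11)(5 17 9 7)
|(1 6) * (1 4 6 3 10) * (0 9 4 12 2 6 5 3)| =|(0 9 4 5 3 10 1)(2 6 12)| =21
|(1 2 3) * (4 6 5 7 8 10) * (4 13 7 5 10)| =|(1 2 3)(4 6 10 13 7 8)| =6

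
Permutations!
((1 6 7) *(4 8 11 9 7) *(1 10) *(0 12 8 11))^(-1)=((0 12 8)(1 6 4 11 9 7 10))^(-1)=(0 8 12)(1 10 7 9 11 4 6)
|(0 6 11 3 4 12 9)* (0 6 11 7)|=|(0 11 3 4 12 9 6 7)|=8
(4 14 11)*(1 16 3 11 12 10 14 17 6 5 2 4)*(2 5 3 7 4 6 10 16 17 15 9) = (1 17 10 14 12 16 7 4 15 9 2 6 3 11) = [0, 17, 6, 11, 15, 5, 3, 4, 8, 2, 14, 1, 16, 13, 12, 9, 7, 10]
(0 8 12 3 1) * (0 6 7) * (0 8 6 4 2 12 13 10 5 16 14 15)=[6, 4, 12, 1, 2, 16, 7, 8, 13, 9, 5, 11, 3, 10, 15, 0, 14]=(0 6 7 8 13 10 5 16 14 15)(1 4 2 12 3)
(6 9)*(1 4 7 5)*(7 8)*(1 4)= (4 8 7 5)(6 9)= [0, 1, 2, 3, 8, 4, 9, 5, 7, 6]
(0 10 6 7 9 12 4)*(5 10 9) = (0 9 12 4)(5 10 6 7) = [9, 1, 2, 3, 0, 10, 7, 5, 8, 12, 6, 11, 4]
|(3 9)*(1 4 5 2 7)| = |(1 4 5 2 7)(3 9)| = 10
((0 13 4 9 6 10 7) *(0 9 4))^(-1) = ((0 13)(6 10 7 9))^(-1) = (0 13)(6 9 7 10)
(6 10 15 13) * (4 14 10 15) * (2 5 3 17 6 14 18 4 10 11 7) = [0, 1, 5, 17, 18, 3, 15, 2, 8, 9, 10, 7, 12, 14, 11, 13, 16, 6, 4] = (2 5 3 17 6 15 13 14 11 7)(4 18)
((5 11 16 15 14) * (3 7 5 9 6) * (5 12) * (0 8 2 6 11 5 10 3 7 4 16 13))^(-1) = (0 13 11 9 14 15 16 4 3 10 12 7 6 2 8) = ((0 8 2 6 7 12 10 3 4 16 15 14 9 11 13))^(-1)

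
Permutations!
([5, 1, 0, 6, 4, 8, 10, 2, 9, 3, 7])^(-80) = (0 5 8 9 3 6 10 7 2)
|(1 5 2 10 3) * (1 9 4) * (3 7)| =8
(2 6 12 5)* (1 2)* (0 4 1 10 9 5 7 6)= [4, 2, 0, 3, 1, 10, 12, 6, 8, 5, 9, 11, 7]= (0 4 1 2)(5 10 9)(6 12 7)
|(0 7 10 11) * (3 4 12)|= 12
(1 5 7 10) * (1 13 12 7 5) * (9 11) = (7 10 13 12)(9 11) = [0, 1, 2, 3, 4, 5, 6, 10, 8, 11, 13, 9, 7, 12]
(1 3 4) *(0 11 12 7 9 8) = (0 11 12 7 9 8)(1 3 4) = [11, 3, 2, 4, 1, 5, 6, 9, 0, 8, 10, 12, 7]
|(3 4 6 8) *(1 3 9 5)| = 7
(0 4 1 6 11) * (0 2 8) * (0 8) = (0 4 1 6 11 2) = [4, 6, 0, 3, 1, 5, 11, 7, 8, 9, 10, 2]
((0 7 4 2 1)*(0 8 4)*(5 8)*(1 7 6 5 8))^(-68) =((0 6 5 1 8 4 2 7))^(-68) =(0 8)(1 7)(2 5)(4 6)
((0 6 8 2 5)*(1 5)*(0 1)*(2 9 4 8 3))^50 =(0 3)(2 6)(4 9 8) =((0 6 3 2)(1 5)(4 8 9))^50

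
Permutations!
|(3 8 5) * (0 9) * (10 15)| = |(0 9)(3 8 5)(10 15)| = 6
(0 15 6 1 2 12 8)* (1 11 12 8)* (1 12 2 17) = (0 15 6 11 2 8)(1 17) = [15, 17, 8, 3, 4, 5, 11, 7, 0, 9, 10, 2, 12, 13, 14, 6, 16, 1]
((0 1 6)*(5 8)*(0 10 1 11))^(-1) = ((0 11)(1 6 10)(5 8))^(-1) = (0 11)(1 10 6)(5 8)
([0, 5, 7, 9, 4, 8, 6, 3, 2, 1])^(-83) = [0, 5, 7, 9, 4, 8, 6, 3, 2, 1]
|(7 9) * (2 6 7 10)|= |(2 6 7 9 10)|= 5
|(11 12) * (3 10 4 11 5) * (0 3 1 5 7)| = 14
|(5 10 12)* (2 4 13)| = 3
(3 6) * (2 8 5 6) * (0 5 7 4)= (0 5 6 3 2 8 7 4)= [5, 1, 8, 2, 0, 6, 3, 4, 7]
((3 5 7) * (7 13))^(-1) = ((3 5 13 7))^(-1) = (3 7 13 5)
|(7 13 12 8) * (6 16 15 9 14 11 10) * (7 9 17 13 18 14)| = |(6 16 15 17 13 12 8 9 7 18 14 11 10)| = 13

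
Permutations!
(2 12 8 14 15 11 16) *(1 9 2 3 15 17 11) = (1 9 2 12 8 14 17 11 16 3 15) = [0, 9, 12, 15, 4, 5, 6, 7, 14, 2, 10, 16, 8, 13, 17, 1, 3, 11]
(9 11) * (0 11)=(0 11 9)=[11, 1, 2, 3, 4, 5, 6, 7, 8, 0, 10, 9]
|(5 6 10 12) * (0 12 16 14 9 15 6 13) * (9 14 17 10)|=|(0 12 5 13)(6 9 15)(10 16 17)|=12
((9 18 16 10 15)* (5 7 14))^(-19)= (5 14 7)(9 18 16 10 15)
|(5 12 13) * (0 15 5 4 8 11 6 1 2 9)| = |(0 15 5 12 13 4 8 11 6 1 2 9)| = 12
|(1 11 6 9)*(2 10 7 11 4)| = 8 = |(1 4 2 10 7 11 6 9)|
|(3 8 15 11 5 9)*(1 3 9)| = 6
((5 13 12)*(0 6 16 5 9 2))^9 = (0 6 16 5 13 12 9 2)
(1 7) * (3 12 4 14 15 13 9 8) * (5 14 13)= [0, 7, 2, 12, 13, 14, 6, 1, 3, 8, 10, 11, 4, 9, 15, 5]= (1 7)(3 12 4 13 9 8)(5 14 15)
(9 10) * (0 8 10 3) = [8, 1, 2, 0, 4, 5, 6, 7, 10, 3, 9] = (0 8 10 9 3)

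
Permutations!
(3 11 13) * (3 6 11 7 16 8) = (3 7 16 8)(6 11 13) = [0, 1, 2, 7, 4, 5, 11, 16, 3, 9, 10, 13, 12, 6, 14, 15, 8]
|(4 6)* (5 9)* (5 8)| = |(4 6)(5 9 8)| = 6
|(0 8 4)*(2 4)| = 4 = |(0 8 2 4)|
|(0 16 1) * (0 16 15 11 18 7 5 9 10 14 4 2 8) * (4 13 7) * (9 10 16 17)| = 140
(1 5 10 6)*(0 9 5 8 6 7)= (0 9 5 10 7)(1 8 6)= [9, 8, 2, 3, 4, 10, 1, 0, 6, 5, 7]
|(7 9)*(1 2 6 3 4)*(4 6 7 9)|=4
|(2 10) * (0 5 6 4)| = |(0 5 6 4)(2 10)| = 4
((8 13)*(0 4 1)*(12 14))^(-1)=((0 4 1)(8 13)(12 14))^(-1)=(0 1 4)(8 13)(12 14)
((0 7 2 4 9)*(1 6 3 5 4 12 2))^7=((0 7 1 6 3 5 4 9)(2 12))^7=(0 9 4 5 3 6 1 7)(2 12)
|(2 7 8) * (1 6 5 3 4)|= 15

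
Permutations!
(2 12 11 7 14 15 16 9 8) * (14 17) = [0, 1, 12, 3, 4, 5, 6, 17, 2, 8, 10, 7, 11, 13, 15, 16, 9, 14] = (2 12 11 7 17 14 15 16 9 8)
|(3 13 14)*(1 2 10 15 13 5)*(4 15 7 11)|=11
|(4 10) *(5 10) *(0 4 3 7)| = 6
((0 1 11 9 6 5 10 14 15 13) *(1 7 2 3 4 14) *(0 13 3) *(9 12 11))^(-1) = ((0 7 2)(1 9 6 5 10)(3 4 14 15)(11 12))^(-1) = (0 2 7)(1 10 5 6 9)(3 15 14 4)(11 12)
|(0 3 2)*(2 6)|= |(0 3 6 2)|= 4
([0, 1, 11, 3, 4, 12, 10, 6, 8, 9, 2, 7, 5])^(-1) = (2 10 6 7 11)(5 12)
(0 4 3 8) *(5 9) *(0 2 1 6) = (0 4 3 8 2 1 6)(5 9) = [4, 6, 1, 8, 3, 9, 0, 7, 2, 5]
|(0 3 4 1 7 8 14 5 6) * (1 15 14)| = 21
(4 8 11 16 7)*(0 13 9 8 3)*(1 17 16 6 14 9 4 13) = [1, 17, 2, 0, 3, 5, 14, 13, 11, 8, 10, 6, 12, 4, 9, 15, 7, 16] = (0 1 17 16 7 13 4 3)(6 14 9 8 11)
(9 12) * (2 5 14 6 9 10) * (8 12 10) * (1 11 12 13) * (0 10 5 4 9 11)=(0 10 2 4 9 5 14 6 11 12 8 13 1)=[10, 0, 4, 3, 9, 14, 11, 7, 13, 5, 2, 12, 8, 1, 6]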